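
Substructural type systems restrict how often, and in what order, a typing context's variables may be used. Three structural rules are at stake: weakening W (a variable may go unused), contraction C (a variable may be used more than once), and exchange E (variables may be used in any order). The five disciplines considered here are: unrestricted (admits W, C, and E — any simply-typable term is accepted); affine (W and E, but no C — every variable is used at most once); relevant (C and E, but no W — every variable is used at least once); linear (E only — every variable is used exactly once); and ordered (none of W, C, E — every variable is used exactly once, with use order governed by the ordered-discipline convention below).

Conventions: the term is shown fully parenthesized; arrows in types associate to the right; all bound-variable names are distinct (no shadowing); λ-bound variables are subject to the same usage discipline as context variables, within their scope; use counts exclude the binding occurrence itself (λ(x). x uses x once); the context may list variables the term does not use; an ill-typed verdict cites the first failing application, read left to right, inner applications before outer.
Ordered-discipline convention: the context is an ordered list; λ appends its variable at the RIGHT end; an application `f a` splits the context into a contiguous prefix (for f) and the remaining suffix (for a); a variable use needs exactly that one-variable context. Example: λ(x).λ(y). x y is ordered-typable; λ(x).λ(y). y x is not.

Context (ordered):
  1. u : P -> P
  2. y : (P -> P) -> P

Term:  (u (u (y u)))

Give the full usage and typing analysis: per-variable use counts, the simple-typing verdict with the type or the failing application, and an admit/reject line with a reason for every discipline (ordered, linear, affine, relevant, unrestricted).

counts: u: 3×, y: 1×
uses in reading order: u, u, y, u
typing: well-typed — term : P
ordered: ✗, repeated use of u ×3
linear: ✗, repeated use of u ×3
affine: ✗, repeated use of u ×3
relevant: ✓, every one of u, y appears
unrestricted: ✓, type-checks (P) and nothing is barred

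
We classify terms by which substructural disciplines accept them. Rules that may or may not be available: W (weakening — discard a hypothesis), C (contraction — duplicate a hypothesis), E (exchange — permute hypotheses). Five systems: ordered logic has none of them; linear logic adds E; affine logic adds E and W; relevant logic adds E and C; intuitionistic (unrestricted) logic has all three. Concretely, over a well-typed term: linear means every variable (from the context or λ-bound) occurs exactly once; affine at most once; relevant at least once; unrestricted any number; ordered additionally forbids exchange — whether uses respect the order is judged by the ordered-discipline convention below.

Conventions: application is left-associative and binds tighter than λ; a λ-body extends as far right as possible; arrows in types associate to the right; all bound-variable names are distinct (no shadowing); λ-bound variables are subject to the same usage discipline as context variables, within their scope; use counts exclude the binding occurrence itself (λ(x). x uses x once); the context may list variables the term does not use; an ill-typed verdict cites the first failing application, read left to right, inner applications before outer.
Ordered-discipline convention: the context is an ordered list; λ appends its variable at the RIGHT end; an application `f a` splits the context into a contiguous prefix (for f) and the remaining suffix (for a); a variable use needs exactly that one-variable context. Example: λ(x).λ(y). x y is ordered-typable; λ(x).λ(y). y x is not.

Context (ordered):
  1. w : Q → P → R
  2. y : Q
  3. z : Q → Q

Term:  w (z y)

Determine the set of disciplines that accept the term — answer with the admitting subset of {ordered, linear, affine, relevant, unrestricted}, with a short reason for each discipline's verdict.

admitted in: linear, affine, relevant, unrestricted
usage: w ×1, y ×1, z ×1
order of uses: w, z, y
typing: ✓ — P → R
ordered ✗ (use order w, z, y needs exchange)
linear ✓ (exactly-once usage across w, y, z)
affine ✓ (none of w, y, z used more than once)
relevant ✓ (none of w, y, z goes unused)
unrestricted ✓ (type-checks (P → R) and nothing is barred)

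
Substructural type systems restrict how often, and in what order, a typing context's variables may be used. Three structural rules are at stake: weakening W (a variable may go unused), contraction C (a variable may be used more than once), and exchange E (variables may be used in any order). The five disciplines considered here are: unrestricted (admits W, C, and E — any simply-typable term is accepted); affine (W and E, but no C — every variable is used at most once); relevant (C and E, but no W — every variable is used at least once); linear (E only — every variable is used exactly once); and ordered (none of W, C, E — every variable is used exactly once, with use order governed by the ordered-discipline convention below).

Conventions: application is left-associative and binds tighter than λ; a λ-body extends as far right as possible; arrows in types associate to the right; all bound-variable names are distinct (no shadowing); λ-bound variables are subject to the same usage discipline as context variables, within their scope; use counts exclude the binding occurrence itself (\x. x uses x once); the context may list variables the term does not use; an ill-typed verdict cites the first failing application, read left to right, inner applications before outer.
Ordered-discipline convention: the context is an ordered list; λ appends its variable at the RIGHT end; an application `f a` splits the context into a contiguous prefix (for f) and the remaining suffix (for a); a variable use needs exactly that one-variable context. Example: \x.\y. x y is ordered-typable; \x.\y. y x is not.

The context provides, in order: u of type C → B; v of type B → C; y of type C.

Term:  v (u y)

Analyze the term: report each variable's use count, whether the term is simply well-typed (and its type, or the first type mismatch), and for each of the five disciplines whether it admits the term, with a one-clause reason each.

variable uses: u: 1, v: 1, y: 1
uses in reading order: v, u, y
typing: ✓ — C
ordered: ✗, no ordered split (uses run v, u, y)
linear: ✓, exactly-once usage across u, v, y
affine: ✓, no duplicate uses among u, v, y
relevant: ✓, at least one use each (u, v, y)
unrestricted: ✓, typability at C is all that's needed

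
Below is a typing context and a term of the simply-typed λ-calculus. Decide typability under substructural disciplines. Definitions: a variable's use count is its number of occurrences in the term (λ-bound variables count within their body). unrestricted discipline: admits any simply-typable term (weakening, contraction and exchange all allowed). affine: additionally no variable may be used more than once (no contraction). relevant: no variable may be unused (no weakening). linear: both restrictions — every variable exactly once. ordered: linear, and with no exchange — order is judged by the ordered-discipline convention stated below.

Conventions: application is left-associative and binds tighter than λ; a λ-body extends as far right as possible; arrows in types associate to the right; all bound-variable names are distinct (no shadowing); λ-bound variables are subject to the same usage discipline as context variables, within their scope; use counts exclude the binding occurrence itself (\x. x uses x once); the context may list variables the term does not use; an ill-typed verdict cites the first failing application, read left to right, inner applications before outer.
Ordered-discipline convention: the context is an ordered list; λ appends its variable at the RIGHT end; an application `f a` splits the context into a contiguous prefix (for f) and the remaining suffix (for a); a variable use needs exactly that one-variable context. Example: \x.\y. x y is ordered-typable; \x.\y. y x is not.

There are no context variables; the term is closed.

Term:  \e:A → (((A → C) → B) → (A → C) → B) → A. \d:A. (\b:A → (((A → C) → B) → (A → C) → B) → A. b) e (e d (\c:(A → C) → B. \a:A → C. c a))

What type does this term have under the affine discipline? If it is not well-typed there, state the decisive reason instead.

not well-typed under affine — needs contraction — e ×2
counts: e [bound] ×2; d [bound] ×1; b [bound] ×1; c [bound] ×1; a [bound] ×1
uses in reading order: b, e, e, d, c, a
typing: the term checks, with type (A → (((A → C) → B) → (A → C) → B) → A) → A → (((A → C) → B) → (A → C) → B) → A
summary: ordered ✗, linear ✗, affine ✗, relevant ✓, unrestricted ✓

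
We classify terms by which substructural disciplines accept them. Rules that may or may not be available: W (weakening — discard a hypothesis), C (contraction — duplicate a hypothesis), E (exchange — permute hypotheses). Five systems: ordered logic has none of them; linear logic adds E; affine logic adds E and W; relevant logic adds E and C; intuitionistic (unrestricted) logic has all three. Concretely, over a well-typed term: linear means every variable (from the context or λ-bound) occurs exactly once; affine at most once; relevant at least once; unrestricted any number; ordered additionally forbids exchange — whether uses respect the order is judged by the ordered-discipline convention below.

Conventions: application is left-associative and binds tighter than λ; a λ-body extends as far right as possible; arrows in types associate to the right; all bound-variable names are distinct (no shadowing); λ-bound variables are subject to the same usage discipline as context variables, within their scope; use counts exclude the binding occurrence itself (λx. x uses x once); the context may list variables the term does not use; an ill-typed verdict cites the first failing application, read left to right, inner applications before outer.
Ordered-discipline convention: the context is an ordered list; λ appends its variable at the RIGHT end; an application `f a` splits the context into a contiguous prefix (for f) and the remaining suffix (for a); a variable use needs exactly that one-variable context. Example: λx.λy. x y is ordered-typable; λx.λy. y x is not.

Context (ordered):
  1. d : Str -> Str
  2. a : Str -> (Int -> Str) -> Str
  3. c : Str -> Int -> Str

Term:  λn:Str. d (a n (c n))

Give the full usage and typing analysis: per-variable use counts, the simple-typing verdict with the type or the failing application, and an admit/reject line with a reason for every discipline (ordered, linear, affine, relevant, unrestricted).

usage: d ×1, a ×1, c ×1, n [bound] ×2
left-to-right use order: d, a, n, c, n
typing: well-typed at Str -> Str
ordered: ✗ — repeated use of n ×2
linear: ✗ — repeated use of n ×2
affine: ✗ — repeated use of n ×2
relevant: ✓ — at least one use each (d, a, c, n)
unrestricted: ✓ — type-checks (Str -> Str) and nothing is barred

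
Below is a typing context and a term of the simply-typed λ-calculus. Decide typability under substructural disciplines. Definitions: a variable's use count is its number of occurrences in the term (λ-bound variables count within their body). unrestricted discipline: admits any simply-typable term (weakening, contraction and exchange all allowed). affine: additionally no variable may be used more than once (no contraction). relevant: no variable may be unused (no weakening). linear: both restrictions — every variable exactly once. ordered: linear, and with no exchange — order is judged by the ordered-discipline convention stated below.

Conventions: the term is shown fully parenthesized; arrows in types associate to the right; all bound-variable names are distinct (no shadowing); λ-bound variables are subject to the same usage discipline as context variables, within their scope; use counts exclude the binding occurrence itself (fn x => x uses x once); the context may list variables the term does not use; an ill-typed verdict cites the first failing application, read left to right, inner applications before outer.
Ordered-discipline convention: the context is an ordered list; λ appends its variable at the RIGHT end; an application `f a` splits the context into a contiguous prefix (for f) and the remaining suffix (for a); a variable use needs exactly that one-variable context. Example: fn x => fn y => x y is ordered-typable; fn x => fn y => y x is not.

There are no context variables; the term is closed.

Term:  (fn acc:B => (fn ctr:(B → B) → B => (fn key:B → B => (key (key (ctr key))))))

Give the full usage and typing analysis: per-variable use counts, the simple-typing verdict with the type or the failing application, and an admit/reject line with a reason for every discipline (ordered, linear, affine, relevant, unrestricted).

counts: acc [bound] ×0; ctr [bound] ×1; key [bound] ×3
uses in reading order: key, key, ctr, key
typing: well-typed at B → ((B → B) → B) → (B → B) → B
ordered: ✗ — needs contraction — key ×3; acc never used (weakening)
linear: ✗ — needs contraction — key ×3; acc never used (weakening)
affine: ✗ — needs contraction — key ×3
relevant: ✗ — acc never used (weakening)
unrestricted: ✓ — well-typed at B → ((B → B) → B) → (B → B) → B; no restrictions here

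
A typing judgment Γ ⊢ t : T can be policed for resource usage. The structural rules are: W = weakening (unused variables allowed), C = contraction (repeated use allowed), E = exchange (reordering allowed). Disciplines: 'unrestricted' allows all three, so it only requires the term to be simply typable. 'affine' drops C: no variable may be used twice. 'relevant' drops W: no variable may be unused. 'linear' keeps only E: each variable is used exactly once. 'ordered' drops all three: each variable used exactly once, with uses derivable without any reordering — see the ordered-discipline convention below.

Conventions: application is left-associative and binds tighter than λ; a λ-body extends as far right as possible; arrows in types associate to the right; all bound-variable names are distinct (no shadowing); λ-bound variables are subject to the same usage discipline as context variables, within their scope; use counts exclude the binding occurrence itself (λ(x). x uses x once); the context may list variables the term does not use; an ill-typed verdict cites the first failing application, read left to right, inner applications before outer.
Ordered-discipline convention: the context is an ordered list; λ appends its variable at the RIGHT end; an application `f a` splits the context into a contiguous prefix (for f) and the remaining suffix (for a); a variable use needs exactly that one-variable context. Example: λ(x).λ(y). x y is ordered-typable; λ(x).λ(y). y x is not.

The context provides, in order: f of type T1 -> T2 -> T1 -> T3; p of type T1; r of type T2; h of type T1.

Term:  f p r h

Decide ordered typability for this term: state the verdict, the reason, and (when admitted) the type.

yes — one use each (f, p, r, h); ordered split holds; term : T3
variable uses: f: 1; p: 1; r: 1; h: 1
left-to-right use order: f, p, r, h
typing: the term checks, with type T3
per-discipline verdicts: ordered ✓; linear ✓; affine ✓; relevant ✓; unrestricted ✓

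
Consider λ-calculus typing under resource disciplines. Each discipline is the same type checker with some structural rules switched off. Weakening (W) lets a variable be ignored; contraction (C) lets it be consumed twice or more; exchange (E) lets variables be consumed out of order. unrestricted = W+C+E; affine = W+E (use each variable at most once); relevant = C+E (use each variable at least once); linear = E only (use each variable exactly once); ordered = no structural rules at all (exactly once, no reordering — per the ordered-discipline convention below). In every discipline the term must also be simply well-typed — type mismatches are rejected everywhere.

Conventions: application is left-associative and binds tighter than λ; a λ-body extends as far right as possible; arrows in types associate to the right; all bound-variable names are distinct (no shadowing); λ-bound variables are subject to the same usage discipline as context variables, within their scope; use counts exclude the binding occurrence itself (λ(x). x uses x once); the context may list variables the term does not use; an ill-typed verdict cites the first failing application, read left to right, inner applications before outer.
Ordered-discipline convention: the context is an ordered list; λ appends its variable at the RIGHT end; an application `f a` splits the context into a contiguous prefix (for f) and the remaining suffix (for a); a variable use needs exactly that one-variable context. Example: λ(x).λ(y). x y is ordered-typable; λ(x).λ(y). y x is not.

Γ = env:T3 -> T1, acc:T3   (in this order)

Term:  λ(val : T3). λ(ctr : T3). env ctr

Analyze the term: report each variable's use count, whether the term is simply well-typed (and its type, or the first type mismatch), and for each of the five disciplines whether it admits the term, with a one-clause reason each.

variable uses: env=1; acc=0; val (λ-bound)=0; ctr (λ-bound)=1
use order (left to right): env, ctr
typing: well-typed — term : T3 -> T3 -> T1
ordered: ✗ — acc, val left unused
linear: ✗ — acc, val left unused
affine: ✓ — no duplicate uses among env, acc, val, ctr
relevant: ✗ — acc, val left unused
unrestricted: ✓ — simply typable at T3 -> T3 -> T1; W, C, E all held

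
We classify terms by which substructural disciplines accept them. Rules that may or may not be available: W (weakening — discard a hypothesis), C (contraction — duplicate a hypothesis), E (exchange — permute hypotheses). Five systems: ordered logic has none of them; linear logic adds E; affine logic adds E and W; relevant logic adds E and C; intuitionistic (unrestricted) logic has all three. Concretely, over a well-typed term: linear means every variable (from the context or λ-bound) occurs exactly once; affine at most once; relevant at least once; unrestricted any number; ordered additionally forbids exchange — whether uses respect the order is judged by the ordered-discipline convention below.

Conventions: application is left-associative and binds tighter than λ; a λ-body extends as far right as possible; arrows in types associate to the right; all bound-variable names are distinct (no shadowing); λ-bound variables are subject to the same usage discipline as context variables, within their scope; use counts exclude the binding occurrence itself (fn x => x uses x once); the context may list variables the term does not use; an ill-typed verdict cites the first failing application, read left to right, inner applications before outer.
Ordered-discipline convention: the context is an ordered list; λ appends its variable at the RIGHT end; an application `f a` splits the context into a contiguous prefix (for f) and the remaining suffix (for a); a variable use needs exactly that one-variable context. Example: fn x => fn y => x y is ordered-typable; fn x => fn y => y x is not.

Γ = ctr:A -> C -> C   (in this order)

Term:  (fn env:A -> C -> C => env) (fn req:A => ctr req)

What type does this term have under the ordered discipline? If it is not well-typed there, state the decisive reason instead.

term : A -> C -> C
variable uses: ctr: 1×; env [bound]: 1×; req [bound]: 1×
left-to-right use order: env, ctr, req
typing: ✓ — A -> C -> C
all disciplines: ordered ✓ · linear ✓ · affine ✓ · relevant ✓ · unrestricted ✓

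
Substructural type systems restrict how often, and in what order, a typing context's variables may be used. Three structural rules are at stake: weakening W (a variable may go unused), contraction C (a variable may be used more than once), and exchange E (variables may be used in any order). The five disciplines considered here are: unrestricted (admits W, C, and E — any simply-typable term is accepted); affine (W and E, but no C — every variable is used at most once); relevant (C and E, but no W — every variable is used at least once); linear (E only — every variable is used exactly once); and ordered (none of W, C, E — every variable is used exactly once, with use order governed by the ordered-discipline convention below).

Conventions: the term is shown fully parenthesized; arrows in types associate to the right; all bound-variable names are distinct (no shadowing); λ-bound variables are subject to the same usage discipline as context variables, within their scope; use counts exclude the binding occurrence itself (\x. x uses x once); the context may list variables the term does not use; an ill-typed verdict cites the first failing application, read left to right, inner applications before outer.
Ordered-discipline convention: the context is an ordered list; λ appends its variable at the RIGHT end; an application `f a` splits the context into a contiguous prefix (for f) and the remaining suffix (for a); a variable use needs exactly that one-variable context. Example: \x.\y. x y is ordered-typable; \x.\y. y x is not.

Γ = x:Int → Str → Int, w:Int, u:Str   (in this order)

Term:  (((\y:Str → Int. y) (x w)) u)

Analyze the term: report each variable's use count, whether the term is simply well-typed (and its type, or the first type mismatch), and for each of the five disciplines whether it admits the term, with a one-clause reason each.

counts: x=1; w=1; u=1; y [bound]=1
uses in reading order: y, x, w, u
typing: well-typed at Int
ordered ✓ (x, w, u, y once each; derivable with no W/C/E)
linear ✓ (each of x, w, u, y used exactly once)
affine ✓ (none of x, w, u, y used more than once)
relevant ✓ (at least one use each (x, w, u, y))
unrestricted ✓ (well-typed at Int; no restrictions here)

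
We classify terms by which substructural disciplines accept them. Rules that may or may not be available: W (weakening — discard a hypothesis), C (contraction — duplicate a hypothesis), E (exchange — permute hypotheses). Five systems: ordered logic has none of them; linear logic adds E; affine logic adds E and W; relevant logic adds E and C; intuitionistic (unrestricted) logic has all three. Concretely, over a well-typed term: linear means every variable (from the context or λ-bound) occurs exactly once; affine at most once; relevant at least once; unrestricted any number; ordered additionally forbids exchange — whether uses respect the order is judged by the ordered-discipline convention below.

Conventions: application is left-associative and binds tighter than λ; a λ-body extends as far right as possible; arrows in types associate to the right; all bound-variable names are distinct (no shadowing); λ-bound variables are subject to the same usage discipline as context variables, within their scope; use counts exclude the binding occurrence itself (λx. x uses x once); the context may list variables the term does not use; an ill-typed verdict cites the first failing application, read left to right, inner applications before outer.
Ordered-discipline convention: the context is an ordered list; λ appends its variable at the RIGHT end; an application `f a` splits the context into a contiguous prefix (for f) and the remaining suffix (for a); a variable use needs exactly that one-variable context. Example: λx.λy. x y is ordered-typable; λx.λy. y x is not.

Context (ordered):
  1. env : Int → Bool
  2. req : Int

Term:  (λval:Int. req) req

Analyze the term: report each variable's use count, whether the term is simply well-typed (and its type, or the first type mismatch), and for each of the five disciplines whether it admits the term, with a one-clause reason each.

use counts: env: 0×; req: 2×; val (bound): 0×
order of uses: req, req
typing: well-typed — term : Int
ordered: ✗, req ×2 used more than once (contraction); needs weakening: env, val unused
linear: ✗, req ×2 used more than once (contraction); needs weakening: env, val unused
affine: ✗, req ×2 used more than once (contraction)
relevant: ✗, needs weakening: env, val unused
unrestricted: ✓, typability at Int is all that's needed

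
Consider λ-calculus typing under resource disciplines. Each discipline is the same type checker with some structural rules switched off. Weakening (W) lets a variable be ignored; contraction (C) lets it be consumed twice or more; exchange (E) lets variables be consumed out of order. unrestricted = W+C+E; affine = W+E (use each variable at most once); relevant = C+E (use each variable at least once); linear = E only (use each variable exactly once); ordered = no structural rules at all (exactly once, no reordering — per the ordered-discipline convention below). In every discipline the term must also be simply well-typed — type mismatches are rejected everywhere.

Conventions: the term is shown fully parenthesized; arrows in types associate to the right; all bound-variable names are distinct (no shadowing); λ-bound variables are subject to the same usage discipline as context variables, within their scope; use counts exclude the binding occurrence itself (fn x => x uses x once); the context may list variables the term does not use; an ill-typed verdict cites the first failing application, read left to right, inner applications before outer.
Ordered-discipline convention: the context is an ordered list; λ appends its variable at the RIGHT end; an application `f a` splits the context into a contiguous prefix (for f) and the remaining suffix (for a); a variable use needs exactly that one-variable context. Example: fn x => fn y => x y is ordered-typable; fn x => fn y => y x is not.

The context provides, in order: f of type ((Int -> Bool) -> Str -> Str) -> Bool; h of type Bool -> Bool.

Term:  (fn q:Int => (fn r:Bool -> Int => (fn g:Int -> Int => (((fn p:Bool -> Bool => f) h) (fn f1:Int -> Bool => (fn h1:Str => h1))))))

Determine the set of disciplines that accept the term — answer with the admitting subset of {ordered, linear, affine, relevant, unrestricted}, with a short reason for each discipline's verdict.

admitted by: affine, unrestricted
counts: f: 1×, h: 1×, q (λ-bound): 0×, r (λ-bound): 0×, g (λ-bound): 0×, p (λ-bound): 0×, f1 (λ-bound): 0×, h1 (λ-bound): 1×
order of uses: f, h, h1
typing: the term checks, with type Int -> (Bool -> Int) -> (Int -> Int) -> Bool
ordered: ✗ — needs weakening: q, r, g, p, f1 unused
linear: ✗ — needs weakening: q, r, g, p, f1 unused
affine: ✓ — none of f, h, q, r, g, p, f1, h1 used more than once
relevant: ✗ — needs weakening: q, r, g, p, f1 unused
unrestricted: ✓ — simply typable at Int -> (Bool -> Int) -> (Int -> Int) -> Bool; W, C, E all held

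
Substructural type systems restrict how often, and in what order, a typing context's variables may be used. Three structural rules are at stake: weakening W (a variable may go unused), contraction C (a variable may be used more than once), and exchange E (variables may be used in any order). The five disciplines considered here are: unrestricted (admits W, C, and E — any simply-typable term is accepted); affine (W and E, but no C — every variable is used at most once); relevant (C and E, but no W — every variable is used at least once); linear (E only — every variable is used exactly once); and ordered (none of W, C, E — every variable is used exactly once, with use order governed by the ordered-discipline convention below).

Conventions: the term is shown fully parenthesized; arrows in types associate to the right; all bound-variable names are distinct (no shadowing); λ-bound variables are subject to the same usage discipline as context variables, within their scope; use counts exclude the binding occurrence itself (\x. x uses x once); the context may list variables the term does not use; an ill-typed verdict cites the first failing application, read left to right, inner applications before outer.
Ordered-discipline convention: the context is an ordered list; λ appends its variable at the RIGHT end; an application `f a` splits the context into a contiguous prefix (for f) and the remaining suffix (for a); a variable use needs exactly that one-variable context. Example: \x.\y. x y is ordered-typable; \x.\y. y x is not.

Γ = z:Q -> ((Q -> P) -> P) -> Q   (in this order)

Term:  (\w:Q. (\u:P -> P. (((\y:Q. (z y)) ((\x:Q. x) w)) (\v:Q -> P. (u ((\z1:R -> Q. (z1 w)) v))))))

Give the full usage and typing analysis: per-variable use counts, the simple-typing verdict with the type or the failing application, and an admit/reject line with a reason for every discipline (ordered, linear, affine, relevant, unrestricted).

use counts: z: 1; w (bound): 2; u (bound): 1; y (bound): 1; x (bound): 1; v (bound): 1; z1 (bound): 1
left-to-right use order: z, y, x, w, u, z1, w, v
typing: ill-typed: a function awaiting R gets Q
ordered: ✗ — fails simple typing
linear: ✗ — a type mismatch blocks all five
affine: ✗ — the type mismatch rejects it
relevant: ✗ — not simply typable
unrestricted: ✗ — fails simple typing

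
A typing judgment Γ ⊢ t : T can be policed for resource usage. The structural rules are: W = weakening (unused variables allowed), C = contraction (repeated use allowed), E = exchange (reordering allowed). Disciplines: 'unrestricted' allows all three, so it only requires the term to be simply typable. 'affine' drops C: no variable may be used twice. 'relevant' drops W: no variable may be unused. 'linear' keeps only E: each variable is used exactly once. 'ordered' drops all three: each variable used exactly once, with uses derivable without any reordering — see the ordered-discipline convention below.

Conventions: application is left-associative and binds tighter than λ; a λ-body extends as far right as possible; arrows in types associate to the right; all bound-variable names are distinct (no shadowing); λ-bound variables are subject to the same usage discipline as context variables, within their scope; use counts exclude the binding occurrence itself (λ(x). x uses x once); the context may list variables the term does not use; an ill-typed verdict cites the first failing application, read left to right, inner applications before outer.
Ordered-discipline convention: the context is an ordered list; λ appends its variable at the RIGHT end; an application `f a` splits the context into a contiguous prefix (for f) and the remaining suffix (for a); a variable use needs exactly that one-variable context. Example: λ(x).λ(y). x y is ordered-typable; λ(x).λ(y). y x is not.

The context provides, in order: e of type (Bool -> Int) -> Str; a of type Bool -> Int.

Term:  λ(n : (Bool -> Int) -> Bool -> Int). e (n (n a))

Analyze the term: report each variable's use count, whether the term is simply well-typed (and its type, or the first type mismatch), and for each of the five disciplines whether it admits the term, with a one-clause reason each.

counts: e: 1; a: 1; n (λ-bound): 2
left-to-right use order: e, n, n, a
typing: well-typed at ((Bool -> Int) -> Bool -> Int) -> Str
ordered: ✗ — needs contraction — n ×2
linear: ✗ — needs contraction — n ×2
affine: ✗ — needs contraction — n ×2
relevant: ✓ — at least one use each (e, a, n)
unrestricted: ✓ — well-typed at ((Bool -> Int) -> Bool -> Int) -> Str; no restrictions here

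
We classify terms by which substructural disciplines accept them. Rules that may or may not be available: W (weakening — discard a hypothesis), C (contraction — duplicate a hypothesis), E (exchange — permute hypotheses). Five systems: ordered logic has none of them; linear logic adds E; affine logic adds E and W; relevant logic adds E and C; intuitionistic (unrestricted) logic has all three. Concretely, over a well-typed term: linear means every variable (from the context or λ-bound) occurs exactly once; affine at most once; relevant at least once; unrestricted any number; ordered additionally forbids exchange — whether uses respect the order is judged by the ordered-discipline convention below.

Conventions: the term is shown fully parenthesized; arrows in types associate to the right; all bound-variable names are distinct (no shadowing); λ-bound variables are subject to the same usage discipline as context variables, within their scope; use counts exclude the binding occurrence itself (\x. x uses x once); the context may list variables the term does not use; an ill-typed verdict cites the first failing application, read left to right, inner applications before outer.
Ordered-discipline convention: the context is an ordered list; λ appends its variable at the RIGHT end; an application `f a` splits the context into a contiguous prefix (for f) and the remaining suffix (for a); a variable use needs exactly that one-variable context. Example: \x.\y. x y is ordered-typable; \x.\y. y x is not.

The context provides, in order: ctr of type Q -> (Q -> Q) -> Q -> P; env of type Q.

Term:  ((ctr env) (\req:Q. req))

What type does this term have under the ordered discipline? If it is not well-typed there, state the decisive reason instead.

term : Q -> P
use counts: ctr: 1×, env: 1×, req (λ-bound): 1×
order of uses: ctr, env, req
typing: ✓ — Q -> P
summary: ordered ✓ | linear ✓ | affine ✓ | relevant ✓ | unrestricted ✓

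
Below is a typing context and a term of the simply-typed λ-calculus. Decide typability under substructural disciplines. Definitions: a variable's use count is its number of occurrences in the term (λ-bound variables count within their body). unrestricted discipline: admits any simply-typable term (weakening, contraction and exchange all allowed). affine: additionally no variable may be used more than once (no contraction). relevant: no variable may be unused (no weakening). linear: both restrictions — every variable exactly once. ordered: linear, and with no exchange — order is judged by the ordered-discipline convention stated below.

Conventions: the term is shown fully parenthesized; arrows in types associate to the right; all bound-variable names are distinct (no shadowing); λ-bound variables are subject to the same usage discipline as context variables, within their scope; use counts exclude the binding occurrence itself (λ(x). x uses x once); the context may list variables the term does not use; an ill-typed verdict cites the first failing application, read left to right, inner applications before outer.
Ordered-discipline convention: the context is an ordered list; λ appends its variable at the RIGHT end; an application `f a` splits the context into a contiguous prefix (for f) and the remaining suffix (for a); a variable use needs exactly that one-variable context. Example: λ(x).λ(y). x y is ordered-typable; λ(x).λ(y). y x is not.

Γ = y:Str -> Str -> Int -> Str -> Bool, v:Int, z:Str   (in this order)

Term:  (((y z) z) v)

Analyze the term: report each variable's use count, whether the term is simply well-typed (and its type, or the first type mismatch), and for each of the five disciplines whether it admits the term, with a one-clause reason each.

use counts: y: 1, v: 1, z: 2
left-to-right use order: y, z, z, v
typing: well-typed — term : Str -> Bool
ordered ✗ (needs contraction — z ×2)
linear ✗ (needs contraction — z ×2)
affine ✗ (needs contraction — z ×2)
relevant ✓ (every one of y, v, z appears)
unrestricted ✓ (well-typed at Str -> Bool; no restrictions here)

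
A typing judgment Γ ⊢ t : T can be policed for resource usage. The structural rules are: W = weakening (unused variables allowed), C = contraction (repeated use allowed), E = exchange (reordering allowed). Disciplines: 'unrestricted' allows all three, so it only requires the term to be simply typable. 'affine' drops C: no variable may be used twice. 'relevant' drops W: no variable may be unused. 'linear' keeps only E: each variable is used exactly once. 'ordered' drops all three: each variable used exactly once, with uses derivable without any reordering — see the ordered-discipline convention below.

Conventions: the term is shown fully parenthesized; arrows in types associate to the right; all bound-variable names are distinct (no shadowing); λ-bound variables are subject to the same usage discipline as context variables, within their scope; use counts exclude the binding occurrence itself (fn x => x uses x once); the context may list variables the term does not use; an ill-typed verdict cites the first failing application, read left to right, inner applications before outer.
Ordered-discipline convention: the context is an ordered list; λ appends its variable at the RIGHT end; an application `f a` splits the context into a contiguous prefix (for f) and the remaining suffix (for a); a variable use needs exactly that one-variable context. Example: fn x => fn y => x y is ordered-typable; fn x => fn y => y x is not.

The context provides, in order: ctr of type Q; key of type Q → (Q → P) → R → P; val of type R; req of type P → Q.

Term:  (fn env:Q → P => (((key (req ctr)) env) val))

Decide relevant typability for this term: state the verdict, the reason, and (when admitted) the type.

no — the type mismatch rejects it
use counts: ctr: 1×; key: 1×; val: 1×; req: 1×; env (bound): 1×
use order (left to right): key, req, ctr, env, val
typing: ill-typed: a function awaiting P gets Q
summary: ordered ✗ · linear ✗ · affine ✗ · relevant ✗ · unrestricted ✗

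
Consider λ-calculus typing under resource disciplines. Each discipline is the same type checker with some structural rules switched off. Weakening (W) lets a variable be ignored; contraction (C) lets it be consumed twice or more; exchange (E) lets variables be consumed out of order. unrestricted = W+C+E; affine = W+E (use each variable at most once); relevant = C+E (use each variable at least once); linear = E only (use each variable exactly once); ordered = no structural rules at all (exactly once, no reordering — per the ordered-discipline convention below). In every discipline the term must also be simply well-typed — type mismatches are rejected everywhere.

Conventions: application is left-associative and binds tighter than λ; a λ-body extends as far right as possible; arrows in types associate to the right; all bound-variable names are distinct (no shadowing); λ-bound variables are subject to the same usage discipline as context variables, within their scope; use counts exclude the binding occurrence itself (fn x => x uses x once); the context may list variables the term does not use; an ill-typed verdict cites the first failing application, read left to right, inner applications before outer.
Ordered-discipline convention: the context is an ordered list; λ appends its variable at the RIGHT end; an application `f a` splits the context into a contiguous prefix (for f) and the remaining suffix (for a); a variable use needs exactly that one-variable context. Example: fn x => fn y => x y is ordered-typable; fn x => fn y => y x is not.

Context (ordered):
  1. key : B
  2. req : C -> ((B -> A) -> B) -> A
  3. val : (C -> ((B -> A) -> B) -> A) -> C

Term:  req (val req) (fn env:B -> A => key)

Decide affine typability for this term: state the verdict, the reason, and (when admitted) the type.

no — req ×2 used more than once (contraction)
counts: key=1, req=2, val=1, env [bound]=0
order of uses: req, val, req, key
typing: well-typed at A
summary: ordered ✗ · linear ✗ · affine ✗ · relevant ✗ · unrestricted ✓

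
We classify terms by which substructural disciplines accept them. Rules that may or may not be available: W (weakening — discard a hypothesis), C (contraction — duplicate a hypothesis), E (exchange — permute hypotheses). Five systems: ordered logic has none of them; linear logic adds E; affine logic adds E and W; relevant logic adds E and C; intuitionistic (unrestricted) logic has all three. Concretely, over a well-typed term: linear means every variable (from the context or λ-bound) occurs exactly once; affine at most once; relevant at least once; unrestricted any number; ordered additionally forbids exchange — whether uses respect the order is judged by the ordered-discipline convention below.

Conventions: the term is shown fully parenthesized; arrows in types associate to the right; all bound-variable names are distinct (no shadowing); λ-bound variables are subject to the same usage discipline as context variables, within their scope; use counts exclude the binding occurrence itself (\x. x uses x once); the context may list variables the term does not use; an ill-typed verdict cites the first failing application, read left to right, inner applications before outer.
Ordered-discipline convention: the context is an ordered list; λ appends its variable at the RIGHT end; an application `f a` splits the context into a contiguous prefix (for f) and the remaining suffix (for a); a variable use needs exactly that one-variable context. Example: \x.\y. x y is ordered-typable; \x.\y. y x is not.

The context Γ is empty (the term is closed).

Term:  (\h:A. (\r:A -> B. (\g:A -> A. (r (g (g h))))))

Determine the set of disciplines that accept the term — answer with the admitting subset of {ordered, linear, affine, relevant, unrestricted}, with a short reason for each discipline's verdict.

admitted in: relevant, unrestricted
use counts: h (bound): 1×, r (bound): 1×, g (bound): 2×
left-to-right use order: r, g, g, h
typing: well-typed — term : A -> (A -> B) -> (A -> A) -> B
ordered: ✗ — uses contraction: g ×2
linear: ✗ — uses contraction: g ×2
affine: ✗ — uses contraction: g ×2
relevant: ✓ — at least one use each (h, r, g)
unrestricted: ✓ — typability at A -> (A -> B) -> (A -> A) -> B is all that's needed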